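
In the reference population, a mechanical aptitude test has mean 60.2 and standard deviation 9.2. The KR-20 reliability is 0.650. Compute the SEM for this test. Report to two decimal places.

SEM = SD · √(1 − ρ) = 9.2 × √0.350 = 9.2 × 0.5916 = 5.443

5.44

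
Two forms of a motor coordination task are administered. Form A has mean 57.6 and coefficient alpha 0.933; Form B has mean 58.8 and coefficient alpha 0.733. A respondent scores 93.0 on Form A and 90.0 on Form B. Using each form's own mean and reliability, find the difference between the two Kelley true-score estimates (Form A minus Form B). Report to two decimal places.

T̂_A = 0.933(93.0) + 0.067(57.6) = 90.6282
T̂_B = 0.733(90.0) + 0.267(58.8) = 81.6696
T̂_A − T̂_B = 8.9586

8.96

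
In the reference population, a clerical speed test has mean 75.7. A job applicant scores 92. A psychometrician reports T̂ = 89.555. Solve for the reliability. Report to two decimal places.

T̂ = ρX + (1 − ρ)μ  ⇒  T̂ − μ = ρ(X − μ)
ρ = (T̂ − μ)/(X − μ) = (89.555 − 75.7) / (92 − 75.7) = 13.855 / 16.3 = 0.8500

0.85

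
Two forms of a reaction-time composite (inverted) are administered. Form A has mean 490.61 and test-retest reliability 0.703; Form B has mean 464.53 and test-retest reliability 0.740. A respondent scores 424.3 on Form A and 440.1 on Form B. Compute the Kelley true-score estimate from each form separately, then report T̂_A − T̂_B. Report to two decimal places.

-2.46

T̂_A = 0.703(424.3) + 0.297(490.61) = 443.9941
T̂_B = 0.740(440.1) + 0.260(464.53) = 446.4518
T̂_A − T̂_B = -2.4577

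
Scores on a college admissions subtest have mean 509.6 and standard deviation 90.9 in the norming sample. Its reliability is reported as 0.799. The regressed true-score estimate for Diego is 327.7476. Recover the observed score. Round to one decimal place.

T̂ = ρX + (1 − ρ)μ  ⇒  X = (T̂ − (1 − ρ)μ) / ρ
X = (327.7476 − 0.201 × 509.6) / 0.799 = (327.7476 − 102.4296) / 0.799 = 225.3180 / 0.799 = 282.000

282.0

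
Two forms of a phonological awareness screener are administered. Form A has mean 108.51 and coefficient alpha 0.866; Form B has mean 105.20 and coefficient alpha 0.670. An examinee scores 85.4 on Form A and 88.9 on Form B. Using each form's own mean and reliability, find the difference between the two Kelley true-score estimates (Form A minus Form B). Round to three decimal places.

-5.782

T̂_A = 0.866(85.4) + 0.134(108.51) = 88.49674
T̂_B = 0.670(88.9) + 0.330(105.20) = 94.27900
T̂_A − T̂_B = -5.78226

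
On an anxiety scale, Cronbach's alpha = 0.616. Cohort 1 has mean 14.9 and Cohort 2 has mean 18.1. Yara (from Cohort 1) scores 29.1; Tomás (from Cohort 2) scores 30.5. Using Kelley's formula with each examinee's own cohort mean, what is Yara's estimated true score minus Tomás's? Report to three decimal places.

T̂_Yara = 0.616(29.1) + 0.384(14.9) = 23.64720
T̂_Tomás = 0.616(30.5) + 0.384(18.1) = 25.73840
Difference = 23.64720 − 25.73840 = -2.09120

-2.091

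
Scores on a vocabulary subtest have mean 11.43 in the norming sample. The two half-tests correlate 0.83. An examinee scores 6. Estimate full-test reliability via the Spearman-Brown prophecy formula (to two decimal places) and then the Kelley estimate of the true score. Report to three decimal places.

6.489

Spearman-Brown: ρ = 2r/(1 + r) = 2(0.83)/(1 + 0.83) = 1.660/1.83 = 0.9071 → 0.91
T̂ = 0.91(6) + 0.09(11.43) = 5.46 + 1.0287 = 6.4887 → 6.489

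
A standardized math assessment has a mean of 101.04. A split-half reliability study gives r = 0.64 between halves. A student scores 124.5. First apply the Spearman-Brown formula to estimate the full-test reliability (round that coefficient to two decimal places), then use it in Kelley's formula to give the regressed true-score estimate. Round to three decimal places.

119.339

Spearman-Brown: ρ = 2r/(1 + r) = 2(0.64)/(1 + 0.64) = 1.280/1.64 = 0.7805 → 0.78
T̂ = 0.78(124.5) + 0.22(101.04) = 97.110 + 22.2288 = 119.3388 → 119.339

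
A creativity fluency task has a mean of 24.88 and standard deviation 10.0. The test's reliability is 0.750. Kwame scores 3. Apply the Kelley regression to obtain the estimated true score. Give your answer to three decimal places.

8.470

T̂ = ρX + (1 − ρ)μ
  = 0.750 × 3 + 0.250 × 24.88
  = 2.250 + 6.22000
  = 8.4700
  ≈ 8.470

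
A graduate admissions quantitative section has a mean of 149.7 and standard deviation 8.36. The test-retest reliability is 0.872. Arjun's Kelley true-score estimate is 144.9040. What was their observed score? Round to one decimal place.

T̂ = ρX + (1 − ρ)μ  ⇒  X = (T̂ − (1 − ρ)μ) / ρ
X = (144.9040 − 0.128 × 149.7) / 0.872 = (144.9040 − 19.1616) / 0.872 = 125.7424 / 0.872 = 144.200

144.2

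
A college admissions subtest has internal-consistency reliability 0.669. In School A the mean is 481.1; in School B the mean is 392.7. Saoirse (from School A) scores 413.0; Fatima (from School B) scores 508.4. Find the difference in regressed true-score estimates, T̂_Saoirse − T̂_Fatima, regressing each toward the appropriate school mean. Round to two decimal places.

-34.56

T̂_Saoirse = 0.669(413.0) + 0.331(481.1) = 435.5411
T̂_Fatima = 0.669(508.4) + 0.331(392.7) = 470.1033
Difference = 435.5411 − 470.1033 = -34.5622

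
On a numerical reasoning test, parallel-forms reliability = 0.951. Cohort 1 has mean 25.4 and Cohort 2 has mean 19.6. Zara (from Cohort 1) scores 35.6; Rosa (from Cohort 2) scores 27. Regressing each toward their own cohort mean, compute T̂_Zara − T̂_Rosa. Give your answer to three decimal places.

T̂_Zara = 0.951(35.6) + 0.049(25.4) = 35.10020
T̂_Rosa = 0.951(27) + 0.049(19.6) = 26.63740
Difference = 35.10020 − 26.63740 = 8.46280

8.463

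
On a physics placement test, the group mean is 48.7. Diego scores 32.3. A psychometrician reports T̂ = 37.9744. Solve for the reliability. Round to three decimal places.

T̂ = ρX + (1 − ρ)μ  ⇒  T̂ − μ = ρ(X − μ)
ρ = (T̂ − μ)/(X − μ) = (37.9744 − 48.7) / (32.3 − 48.7) = -10.7256 / -16.4 = 0.65400

0.654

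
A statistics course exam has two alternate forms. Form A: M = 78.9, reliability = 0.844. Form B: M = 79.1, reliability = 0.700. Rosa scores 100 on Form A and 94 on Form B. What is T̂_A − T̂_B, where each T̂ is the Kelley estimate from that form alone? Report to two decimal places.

7.18

T̂_A = 0.844(100) + 0.156(78.9) = 96.7084
T̂_B = 0.700(94) + 0.300(79.1) = 89.5300
T̂_A − T̂_B = 7.1784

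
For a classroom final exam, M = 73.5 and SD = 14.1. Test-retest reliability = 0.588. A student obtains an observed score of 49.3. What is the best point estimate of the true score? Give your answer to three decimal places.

T̂ = 0.588(49.3) + 0.412(73.5) = 28.9884 + 30.2820 = 59.2704 → 59.270

59.270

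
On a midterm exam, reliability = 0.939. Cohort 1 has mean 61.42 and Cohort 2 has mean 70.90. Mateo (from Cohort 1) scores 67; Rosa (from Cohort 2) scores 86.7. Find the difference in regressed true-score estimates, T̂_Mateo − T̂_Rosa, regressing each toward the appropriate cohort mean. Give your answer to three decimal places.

-19.077

T̂_Mateo = 0.939(67) + 0.061(61.42) = 66.65962
T̂_Rosa = 0.939(86.7) + 0.061(70.90) = 85.73620
Difference = 66.65962 − 85.73620 = -19.07658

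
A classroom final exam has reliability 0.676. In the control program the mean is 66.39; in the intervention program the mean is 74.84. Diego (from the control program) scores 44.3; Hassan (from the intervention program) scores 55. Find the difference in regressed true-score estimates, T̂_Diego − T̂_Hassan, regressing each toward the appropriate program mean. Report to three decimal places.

T̂_Diego = 0.676(44.3) + 0.324(66.39) = 51.45716
T̂_Hassan = 0.676(55) + 0.324(74.84) = 61.42816
Difference = 51.45716 − 61.42816 = -9.97100

-9.971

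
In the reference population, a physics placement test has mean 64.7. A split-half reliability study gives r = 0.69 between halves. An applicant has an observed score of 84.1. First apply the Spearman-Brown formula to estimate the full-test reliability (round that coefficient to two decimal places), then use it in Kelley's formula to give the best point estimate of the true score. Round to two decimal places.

80.61

Spearman-Brown: ρ = 2r/(1 + r) = 2(0.69)/(1 + 0.69) = 1.380/1.69 = 0.8166 → 0.82
T̂ = 0.82(84.1) + 0.18(64.7) = 68.962 + 11.646 = 80.608 → 80.61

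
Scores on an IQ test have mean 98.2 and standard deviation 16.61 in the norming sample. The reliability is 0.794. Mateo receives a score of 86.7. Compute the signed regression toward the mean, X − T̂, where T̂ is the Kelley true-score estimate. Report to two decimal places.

-2.37

T̂ = 0.794(86.7) + 0.206(98.2) = 68.8398 + 20.2292 = 89.0690 → 89.069
X − T̂ = 86.7 − 89.069 = -2.369 → -2.37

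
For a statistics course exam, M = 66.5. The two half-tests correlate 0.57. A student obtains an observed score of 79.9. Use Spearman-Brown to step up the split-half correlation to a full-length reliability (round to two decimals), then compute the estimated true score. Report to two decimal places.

Spearman-Brown: ρ = 2r/(1 + r) = 2(0.57)/(1 + 0.57) = 1.140/1.57 = 0.7261 → 0.73
Regress the observed score toward the mean by the unreliability: T̂ = 0.73·79.9 + 0.27·66.5 = 58.327 + 17.955 = 76.282.

76.28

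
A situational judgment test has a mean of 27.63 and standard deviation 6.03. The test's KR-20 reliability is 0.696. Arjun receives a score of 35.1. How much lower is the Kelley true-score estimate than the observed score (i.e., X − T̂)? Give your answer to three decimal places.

2.271

T̂ = ρX + (1 − ρ)μ
  = 0.696 × 35.1 + 0.304 × 27.63
  = 24.4296 + 8.39952
  = 32.82912
  ≈ 32.8291
X − T̂ = 35.1 − 32.8291 = 2.2709 → 2.271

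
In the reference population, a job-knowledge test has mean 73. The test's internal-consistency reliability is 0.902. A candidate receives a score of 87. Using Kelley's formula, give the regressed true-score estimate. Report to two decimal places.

85.63

T̂ = ρX + (1 − ρ)μ
  = 0.902 × 87 + 0.098 × 73
  = 78.474 + 7.154
  = 85.628
  ≈ 85.63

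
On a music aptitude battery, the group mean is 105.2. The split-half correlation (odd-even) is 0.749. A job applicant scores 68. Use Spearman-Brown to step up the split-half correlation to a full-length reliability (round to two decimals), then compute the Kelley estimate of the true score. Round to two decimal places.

Spearman-Brown: ρ = 2r/(1 + r) = 2(0.749)/(1 + 0.749) = 1.4980/1.749 = 0.8565 → 0.86
T̂ = 0.86(68) + 0.14(105.2) = 58.48 + 14.728 = 73.208 → 73.21

73.21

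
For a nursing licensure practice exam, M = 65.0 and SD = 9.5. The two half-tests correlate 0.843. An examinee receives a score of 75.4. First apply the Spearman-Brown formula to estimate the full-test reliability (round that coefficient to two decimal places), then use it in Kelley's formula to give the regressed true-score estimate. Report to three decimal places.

Spearman-Brown: ρ = 2r/(1 + r) = 2(0.843)/(1 + 0.843) = 1.6860/1.843 = 0.9148 → 0.91
T̂ = ρX + (1 − ρ)μ
  = 0.91 × 75.4 + 0.09 × 65.0
  = 68.614 + 5.850
  = 74.4640
  ≈ 74.464

74.464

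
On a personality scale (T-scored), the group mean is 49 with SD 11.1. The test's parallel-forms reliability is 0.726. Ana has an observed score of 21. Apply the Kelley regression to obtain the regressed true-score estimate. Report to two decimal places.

28.67

T̂ = ρX + (1 − ρ)μ
  = 0.726 × 21 + 0.274 × 49
  = 15.246 + 13.426
  = 28.672
  ≈ 28.67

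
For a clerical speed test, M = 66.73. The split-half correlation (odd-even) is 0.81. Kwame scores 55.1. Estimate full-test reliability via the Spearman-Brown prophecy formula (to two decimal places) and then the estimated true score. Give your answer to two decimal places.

56.26

Spearman-Brown: ρ = 2r/(1 + r) = 2(0.81)/(1 + 0.81) = 1.620/1.81 = 0.8950 → 0.90
T̂ = 0.90(55.1) + 0.10(66.73) = 49.590 + 6.6730 = 56.263 → 56.26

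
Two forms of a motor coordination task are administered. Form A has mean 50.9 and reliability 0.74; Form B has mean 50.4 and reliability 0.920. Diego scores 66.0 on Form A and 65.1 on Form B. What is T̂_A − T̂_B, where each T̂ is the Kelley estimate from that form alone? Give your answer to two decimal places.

T̂_A = 0.74(66.0) + 0.26(50.9) = 62.0740
T̂_B = 0.920(65.1) + 0.080(50.4) = 63.9240
T̂_A − T̂_B = -1.8500

-1.85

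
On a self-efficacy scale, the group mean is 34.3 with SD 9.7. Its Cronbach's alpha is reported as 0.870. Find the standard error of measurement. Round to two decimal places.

SEM = SD · √(1 − ρ) = 9.7 × √0.130 = 9.7 × 0.3606 = 3.497

3.50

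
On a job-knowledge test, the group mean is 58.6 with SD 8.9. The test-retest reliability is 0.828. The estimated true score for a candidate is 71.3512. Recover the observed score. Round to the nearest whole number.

T̂ = ρX + (1 − ρ)μ  ⇒  X = (T̂ − (1 − ρ)μ) / ρ
X = (71.3512 − 0.172 × 58.6) / 0.828 = (71.3512 − 10.0792) / 0.828 = 61.2720 / 0.828 = 74.00

74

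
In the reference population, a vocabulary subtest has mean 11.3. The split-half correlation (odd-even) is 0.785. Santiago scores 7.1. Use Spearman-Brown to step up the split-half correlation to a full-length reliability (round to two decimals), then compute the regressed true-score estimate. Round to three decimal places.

7.604

Spearman-Brown: ρ = 2r/(1 + r) = 2(0.785)/(1 + 0.785) = 1.5700/1.785 = 0.8796 → 0.88
T̂ = 0.88(7.1) + 0.12(11.3) = 6.248 + 1.356 = 7.6040 → 7.604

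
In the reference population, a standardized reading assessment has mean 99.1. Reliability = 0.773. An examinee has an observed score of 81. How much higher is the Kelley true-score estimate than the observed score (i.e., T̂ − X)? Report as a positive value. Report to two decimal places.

4.11

T̂ = ρX + (1 − ρ)μ
  = 0.773 × 81 + 0.227 × 99.1
  = 62.613 + 22.4957
  = 85.1087
  ≈ 85.109
T̂ − X = 85.109 − 81 = 4.109 → 4.11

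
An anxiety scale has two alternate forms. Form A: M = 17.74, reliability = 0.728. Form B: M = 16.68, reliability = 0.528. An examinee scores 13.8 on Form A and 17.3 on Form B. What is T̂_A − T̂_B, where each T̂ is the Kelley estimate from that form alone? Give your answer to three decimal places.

T̂_A = 0.728(13.8) + 0.272(17.74) = 14.87168
T̂_B = 0.528(17.3) + 0.472(16.68) = 17.00736
T̂_A − T̂_B = -2.13568

-2.136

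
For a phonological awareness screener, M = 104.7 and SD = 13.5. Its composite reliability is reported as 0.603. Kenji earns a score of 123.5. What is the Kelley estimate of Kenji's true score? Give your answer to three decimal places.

116.036

T̂ = ρX + (1 − ρ)μ
  = 0.603 × 123.5 + 0.397 × 104.7
  = 74.4705 + 41.5659
  = 116.0364
  ≈ 116.036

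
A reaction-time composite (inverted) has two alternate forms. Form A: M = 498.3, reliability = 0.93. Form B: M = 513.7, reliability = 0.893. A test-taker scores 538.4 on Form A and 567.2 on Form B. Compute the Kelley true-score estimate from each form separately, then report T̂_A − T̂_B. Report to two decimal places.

T̂_A = 0.93(538.4) + 0.07(498.3) = 535.5930
T̂_B = 0.893(567.2) + 0.107(513.7) = 561.4755
T̂_A − T̂_B = -25.8825

-25.88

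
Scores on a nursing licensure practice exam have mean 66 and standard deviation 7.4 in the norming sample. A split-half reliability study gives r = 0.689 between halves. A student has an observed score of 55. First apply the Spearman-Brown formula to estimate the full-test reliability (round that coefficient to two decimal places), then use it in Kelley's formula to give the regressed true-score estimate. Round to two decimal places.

Spearman-Brown: ρ = 2r/(1 + r) = 2(0.689)/(1 + 0.689) = 1.3780/1.689 = 0.8159 → 0.82
T̂ = ρX + (1 − ρ)μ
  = 0.82 × 55 + 0.18 × 66
  = 45.10 + 11.88
  = 56.980
  ≈ 56.98

56.98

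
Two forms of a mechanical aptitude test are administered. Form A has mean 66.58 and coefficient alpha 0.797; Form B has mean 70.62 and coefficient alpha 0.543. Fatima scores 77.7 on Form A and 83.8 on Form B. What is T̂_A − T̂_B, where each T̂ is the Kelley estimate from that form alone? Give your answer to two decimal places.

T̂_A = 0.797(77.7) + 0.203(66.58) = 75.4426
T̂_B = 0.543(83.8) + 0.457(70.62) = 77.7767
T̂_A − T̂_B = -2.3341

-2.33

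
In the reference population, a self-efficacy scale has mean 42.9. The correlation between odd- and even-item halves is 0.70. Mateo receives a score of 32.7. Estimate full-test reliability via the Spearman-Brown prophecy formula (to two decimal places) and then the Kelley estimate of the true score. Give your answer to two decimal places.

34.54

Spearman-Brown: ρ = 2r/(1 + r) = 2(0.70)/(1 + 0.70) = 1.400/1.70 = 0.8235 → 0.82
T̂ = ρX + (1 − ρ)μ
  = 0.82 × 32.7 + 0.18 × 42.9
  = 26.814 + 7.722
  = 34.536
  ≈ 34.54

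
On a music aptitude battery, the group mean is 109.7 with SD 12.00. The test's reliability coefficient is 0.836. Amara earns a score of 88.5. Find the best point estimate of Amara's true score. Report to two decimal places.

91.98

T̂ = 0.836(88.5) + 0.164(109.7) = 73.9860 + 17.9908 = 91.977 → 91.98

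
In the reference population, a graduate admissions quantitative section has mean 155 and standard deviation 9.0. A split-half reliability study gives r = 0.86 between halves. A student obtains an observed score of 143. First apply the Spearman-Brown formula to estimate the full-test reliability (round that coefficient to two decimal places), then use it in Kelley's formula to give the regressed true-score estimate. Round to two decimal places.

Spearman-Brown: ρ = 2r/(1 + r) = 2(0.86)/(1 + 0.86) = 1.720/1.86 = 0.9247 → 0.92
T̂ = 0.92(143) + 0.08(155) = 131.56 + 12.40 = 143.960 → 143.96

143.96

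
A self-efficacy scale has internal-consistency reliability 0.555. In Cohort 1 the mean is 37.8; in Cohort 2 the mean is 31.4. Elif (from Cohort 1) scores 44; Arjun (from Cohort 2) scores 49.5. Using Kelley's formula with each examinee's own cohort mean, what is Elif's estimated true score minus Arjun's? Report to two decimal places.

-0.20

T̂_Elif = 0.555(44) + 0.445(37.8) = 41.2410
T̂_Arjun = 0.555(49.5) + 0.445(31.4) = 41.4455
Difference = 41.2410 − 41.4455 = -0.2045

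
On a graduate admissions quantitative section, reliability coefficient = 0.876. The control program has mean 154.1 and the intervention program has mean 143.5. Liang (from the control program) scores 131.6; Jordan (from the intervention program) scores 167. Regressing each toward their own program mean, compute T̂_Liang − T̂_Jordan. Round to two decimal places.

T̂_Liang = 0.876(131.6) + 0.124(154.1) = 134.3900
T̂_Jordan = 0.876(167) + 0.124(143.5) = 164.0860
Difference = 134.3900 − 164.0860 = -29.6960

-29.70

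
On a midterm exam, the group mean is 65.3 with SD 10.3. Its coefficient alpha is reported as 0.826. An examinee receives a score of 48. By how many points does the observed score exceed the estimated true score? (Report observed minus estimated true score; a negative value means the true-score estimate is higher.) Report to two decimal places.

T̂ = 0.826(48) + 0.174(65.3) = 39.648 + 11.3622 = 51.0102 → 51.010
X − T̂ = 48 − 51.010 = -3.010 → -3.01

-3.01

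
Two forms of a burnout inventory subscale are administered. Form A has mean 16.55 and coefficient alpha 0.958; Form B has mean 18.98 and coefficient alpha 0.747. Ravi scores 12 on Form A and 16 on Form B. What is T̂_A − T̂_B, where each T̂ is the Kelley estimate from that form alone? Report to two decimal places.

T̂_A = 0.958(12) + 0.042(16.55) = 12.1911
T̂_B = 0.747(16) + 0.253(18.98) = 16.7539
T̂_A − T̂_B = -4.5628

-4.56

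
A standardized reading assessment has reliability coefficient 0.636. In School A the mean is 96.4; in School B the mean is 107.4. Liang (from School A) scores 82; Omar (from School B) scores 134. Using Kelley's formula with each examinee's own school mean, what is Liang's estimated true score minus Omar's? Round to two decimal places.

T̂_Liang = 0.636(82) + 0.364(96.4) = 87.2416
T̂_Omar = 0.636(134) + 0.364(107.4) = 124.3176
Difference = 87.2416 − 124.3176 = -37.0760

-37.08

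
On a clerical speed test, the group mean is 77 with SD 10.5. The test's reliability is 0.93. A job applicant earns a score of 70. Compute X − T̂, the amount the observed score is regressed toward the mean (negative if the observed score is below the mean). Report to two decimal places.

T̂ = ρX + (1 − ρ)μ
  = 0.93 × 70 + 0.07 × 77
  = 65.10 + 5.39
  = 70.4900
  ≈ 70.490
X − T̂ = 70 − 70.490 = -0.490 → -0.49

-0.49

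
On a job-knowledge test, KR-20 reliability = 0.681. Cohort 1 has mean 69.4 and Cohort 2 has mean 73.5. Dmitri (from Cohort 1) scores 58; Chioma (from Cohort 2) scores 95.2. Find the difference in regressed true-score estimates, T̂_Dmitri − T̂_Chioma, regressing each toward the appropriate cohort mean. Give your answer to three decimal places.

T̂_Dmitri = 0.681(58) + 0.319(69.4) = 61.63660
T̂_Chioma = 0.681(95.2) + 0.319(73.5) = 88.27770
Difference = 61.63660 − 88.27770 = -26.64110

-26.641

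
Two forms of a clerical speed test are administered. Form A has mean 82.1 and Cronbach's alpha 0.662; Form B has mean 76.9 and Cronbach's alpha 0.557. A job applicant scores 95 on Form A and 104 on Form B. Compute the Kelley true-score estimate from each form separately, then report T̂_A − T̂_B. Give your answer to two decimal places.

T̂_A = 0.662(95) + 0.338(82.1) = 90.6398
T̂_B = 0.557(104) + 0.443(76.9) = 91.9947
T̂_A − T̂_B = -1.3549

-1.35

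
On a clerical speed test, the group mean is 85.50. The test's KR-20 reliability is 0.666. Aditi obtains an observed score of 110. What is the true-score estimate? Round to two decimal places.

T̂ = ρX + (1 − ρ)μ
  = 0.666 × 110 + 0.334 × 85.50
  = 73.260 + 28.55700
  = 101.817
  ≈ 101.82

101.82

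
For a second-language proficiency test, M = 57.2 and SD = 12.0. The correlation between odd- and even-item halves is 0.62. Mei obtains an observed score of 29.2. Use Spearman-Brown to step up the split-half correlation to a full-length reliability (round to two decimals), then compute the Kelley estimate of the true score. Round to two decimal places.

Spearman-Brown: ρ = 2r/(1 + r) = 2(0.62)/(1 + 0.62) = 1.240/1.62 = 0.7654 → 0.77
T̂ = 0.77(29.2) + 0.23(57.2) = 22.484 + 13.156 = 35.640 → 35.64

35.64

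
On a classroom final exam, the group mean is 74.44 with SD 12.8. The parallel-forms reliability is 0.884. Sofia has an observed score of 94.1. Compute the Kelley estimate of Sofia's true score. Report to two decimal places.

T̂ = 0.884(94.1) + 0.116(74.44) = 83.1844 + 8.63504 = 91.819 → 91.82

91.82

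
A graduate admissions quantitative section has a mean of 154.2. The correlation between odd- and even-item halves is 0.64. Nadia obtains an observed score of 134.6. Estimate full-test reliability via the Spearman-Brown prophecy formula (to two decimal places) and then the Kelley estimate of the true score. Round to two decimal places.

138.91

Spearman-Brown: ρ = 2r/(1 + r) = 2(0.64)/(1 + 0.64) = 1.280/1.64 = 0.7805 → 0.78
Regress the observed score toward the mean by the unreliability: T̂ = 0.78·134.6 + 0.22·154.2 = 104.988 + 33.924 = 138.912.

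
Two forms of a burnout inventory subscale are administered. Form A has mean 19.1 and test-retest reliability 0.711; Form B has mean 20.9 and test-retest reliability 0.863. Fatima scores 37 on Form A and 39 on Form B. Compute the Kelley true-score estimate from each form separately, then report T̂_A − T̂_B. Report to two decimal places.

-4.69

T̂_A = 0.711(37) + 0.289(19.1) = 31.8269
T̂_B = 0.863(39) + 0.137(20.9) = 36.5203
T̂_A − T̂_B = -4.6934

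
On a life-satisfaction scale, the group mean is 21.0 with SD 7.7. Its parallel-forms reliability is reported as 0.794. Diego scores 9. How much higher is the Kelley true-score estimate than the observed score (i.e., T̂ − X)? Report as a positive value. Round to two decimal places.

T̂ = 0.794(9) + 0.206(21.0) = 7.146 + 4.3260 = 11.4720 → 11.472
T̂ − X = 11.472 − 9 = 2.472 → 2.47

2.47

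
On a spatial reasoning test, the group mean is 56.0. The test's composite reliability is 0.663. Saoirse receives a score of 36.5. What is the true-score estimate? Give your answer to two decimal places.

43.07

Weight the observed score by reliability and the mean by (1 − reliability): T̂ = 0.663·36.5 + 0.337·56.0 = 24.1995 + 18.8720 = 43.072.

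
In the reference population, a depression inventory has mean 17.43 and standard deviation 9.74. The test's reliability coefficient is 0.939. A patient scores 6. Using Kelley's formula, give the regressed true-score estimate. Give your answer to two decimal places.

T̂ = ρX + (1 − ρ)μ
  = 0.939 × 6 + 0.061 × 17.43
  = 5.634 + 1.06323
  = 6.697
  ≈ 6.70

6.70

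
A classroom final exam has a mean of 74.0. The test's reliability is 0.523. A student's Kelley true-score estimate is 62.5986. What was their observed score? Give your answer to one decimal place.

52.2

T̂ = ρX + (1 − ρ)μ  ⇒  X = (T̂ − (1 − ρ)μ) / ρ
X = (62.5986 − 0.477 × 74.0) / 0.523 = (62.5986 − 35.2980) / 0.523 = 27.3006 / 0.523 = 52.200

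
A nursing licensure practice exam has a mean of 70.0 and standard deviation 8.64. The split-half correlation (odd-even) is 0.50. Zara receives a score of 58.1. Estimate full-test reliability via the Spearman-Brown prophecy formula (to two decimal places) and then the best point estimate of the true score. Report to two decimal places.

Spearman-Brown: ρ = 2r/(1 + r) = 2(0.50)/(1 + 0.50) = 1.000/1.50 = 0.6667 → 0.67
T̂ = ρX + (1 − ρ)μ
  = 0.67 × 58.1 + 0.33 × 70.0
  = 38.927 + 23.100
  = 62.027
  ≈ 62.03

62.03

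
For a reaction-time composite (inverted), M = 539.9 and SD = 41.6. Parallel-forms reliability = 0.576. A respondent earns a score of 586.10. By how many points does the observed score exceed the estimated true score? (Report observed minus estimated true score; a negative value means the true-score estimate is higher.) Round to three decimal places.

T̂ = ρX + (1 − ρ)μ
  = 0.576 × 586.10 + 0.424 × 539.9
  = 337.59360 + 228.9176
  = 566.51120
  ≈ 566.5112
X − T̂ = 586.10 − 566.5112 = 19.5888 → 19.589

19.589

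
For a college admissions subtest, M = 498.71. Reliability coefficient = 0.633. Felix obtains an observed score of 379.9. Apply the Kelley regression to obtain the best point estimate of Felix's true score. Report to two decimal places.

423.50

T̂ = 0.633(379.9) + 0.367(498.71) = 240.4767 + 183.02657 = 423.503 → 423.50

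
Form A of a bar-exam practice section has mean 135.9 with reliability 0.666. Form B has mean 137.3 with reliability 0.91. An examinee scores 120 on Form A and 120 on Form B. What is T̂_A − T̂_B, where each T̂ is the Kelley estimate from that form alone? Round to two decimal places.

T̂_A = 0.666(120) + 0.334(135.9) = 125.3106
T̂_B = 0.91(120) + 0.09(137.3) = 121.5570
T̂_A − T̂_B = 3.7536

3.75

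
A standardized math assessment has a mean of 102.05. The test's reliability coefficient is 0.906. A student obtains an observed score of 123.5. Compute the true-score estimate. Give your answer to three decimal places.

121.484

T̂ = 0.906(123.5) + 0.094(102.05) = 111.8910 + 9.59270 = 121.4837 → 121.484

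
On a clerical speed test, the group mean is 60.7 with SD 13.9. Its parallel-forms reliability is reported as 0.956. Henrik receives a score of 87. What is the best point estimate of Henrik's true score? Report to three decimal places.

Weight the observed score by reliability and the mean by (1 − reliability): T̂ = 0.956·87 + 0.044·60.7 = 83.172 + 2.6708 = 85.8428.

85.843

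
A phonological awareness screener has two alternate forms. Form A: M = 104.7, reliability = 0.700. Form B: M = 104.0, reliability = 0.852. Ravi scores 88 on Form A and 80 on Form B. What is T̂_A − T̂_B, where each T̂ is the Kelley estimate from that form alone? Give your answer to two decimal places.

T̂_A = 0.700(88) + 0.300(104.7) = 93.0100
T̂_B = 0.852(80) + 0.148(104.0) = 83.5520
T̂_A − T̂_B = 9.4580

9.46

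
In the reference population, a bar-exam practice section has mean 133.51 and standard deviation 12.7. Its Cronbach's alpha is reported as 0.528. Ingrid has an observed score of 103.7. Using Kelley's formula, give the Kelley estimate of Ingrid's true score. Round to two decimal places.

117.77

T̂ = ρX + (1 − ρ)μ
  = 0.528 × 103.7 + 0.472 × 133.51
  = 54.7536 + 63.01672
  = 117.770
  ≈ 117.77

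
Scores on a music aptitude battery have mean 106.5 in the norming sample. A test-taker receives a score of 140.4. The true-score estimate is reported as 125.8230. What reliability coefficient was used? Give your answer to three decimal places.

T̂ = ρX + (1 − ρ)μ  ⇒  T̂ − μ = ρ(X − μ)
ρ = (T̂ − μ)/(X − μ) = (125.8230 − 106.5) / (140.4 − 106.5) = 19.3230 / 33.9 = 0.57000

0.570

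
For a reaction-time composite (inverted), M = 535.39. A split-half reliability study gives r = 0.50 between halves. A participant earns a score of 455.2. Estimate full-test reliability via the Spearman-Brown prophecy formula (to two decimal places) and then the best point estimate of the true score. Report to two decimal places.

481.66

Spearman-Brown: ρ = 2r/(1 + r) = 2(0.50)/(1 + 0.50) = 1.000/1.50 = 0.6667 → 0.67
Regress the observed score toward the mean by the unreliability: T̂ = 0.67·455.2 + 0.33·535.39 = 304.984 + 176.6787 = 481.663.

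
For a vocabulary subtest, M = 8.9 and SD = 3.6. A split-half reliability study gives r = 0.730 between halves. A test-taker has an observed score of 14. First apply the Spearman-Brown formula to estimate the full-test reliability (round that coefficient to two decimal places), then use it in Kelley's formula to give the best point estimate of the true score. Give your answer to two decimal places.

13.18

Spearman-Brown: ρ = 2r/(1 + r) = 2(0.730)/(1 + 0.730) = 1.4600/1.730 = 0.8439 → 0.84
T̂ = 0.84(14) + 0.16(8.9) = 11.76 + 1.424 = 13.184 → 13.18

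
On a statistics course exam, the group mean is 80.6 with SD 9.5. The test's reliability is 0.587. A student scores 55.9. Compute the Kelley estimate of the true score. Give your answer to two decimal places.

T̂ = 0.587(55.9) + 0.413(80.6) = 32.8133 + 33.2878 = 66.101 → 66.10

66.10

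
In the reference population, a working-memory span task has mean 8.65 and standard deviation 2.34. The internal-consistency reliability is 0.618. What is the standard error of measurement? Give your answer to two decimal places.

1.45

SEM = SD · √(1 − ρ) = 2.34 × √0.382 = 2.34 × 0.6181 = 1.446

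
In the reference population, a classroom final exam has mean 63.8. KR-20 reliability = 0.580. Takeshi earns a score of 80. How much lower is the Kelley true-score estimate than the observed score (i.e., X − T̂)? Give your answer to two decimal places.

6.80

T̂ = ρX + (1 − ρ)μ
  = 0.580 × 80 + 0.420 × 63.8
  = 46.400 + 26.7960
  = 73.1960
  ≈ 73.196
X − T̂ = 80 − 73.196 = 6.804 → 6.80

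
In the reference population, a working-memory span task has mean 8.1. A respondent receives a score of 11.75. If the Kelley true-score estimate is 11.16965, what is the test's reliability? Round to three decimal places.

0.841

T̂ = ρX + (1 − ρ)μ  ⇒  T̂ − μ = ρ(X − μ)
ρ = (T̂ − μ)/(X − μ) = (11.16965 − 8.1) / (11.75 − 8.1) = 3.06965 / 3.65 = 0.84100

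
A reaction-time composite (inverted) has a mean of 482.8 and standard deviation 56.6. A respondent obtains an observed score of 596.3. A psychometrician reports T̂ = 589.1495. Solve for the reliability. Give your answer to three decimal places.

T̂ = ρX + (1 − ρ)μ  ⇒  T̂ − μ = ρ(X − μ)
ρ = (T̂ − μ)/(X − μ) = (589.1495 − 482.8) / (596.3 − 482.8) = 106.3495 / 113.5 = 0.93700

0.937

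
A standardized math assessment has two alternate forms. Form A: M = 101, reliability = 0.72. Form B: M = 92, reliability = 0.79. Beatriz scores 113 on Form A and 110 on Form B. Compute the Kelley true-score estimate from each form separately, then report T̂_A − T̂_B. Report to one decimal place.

3.4

T̂_A = 0.72(113) + 0.28(101) = 109.640
T̂_B = 0.79(110) + 0.21(92) = 106.220
T̂_A − T̂_B = 3.420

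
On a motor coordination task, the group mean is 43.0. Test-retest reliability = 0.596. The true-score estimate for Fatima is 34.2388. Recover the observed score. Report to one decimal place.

T̂ = ρX + (1 − ρ)μ  ⇒  X = (T̂ − (1 − ρ)μ) / ρ
X = (34.2388 − 0.404 × 43.0) / 0.596 = (34.2388 − 17.3720) / 0.596 = 16.8668 / 0.596 = 28.300

28.3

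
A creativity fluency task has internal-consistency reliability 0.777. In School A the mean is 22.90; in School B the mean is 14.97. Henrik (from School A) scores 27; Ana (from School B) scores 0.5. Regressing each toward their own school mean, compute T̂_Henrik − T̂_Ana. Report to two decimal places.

22.36

T̂_Henrik = 0.777(27) + 0.223(22.90) = 26.0857
T̂_Ana = 0.777(0.5) + 0.223(14.97) = 3.7268
Difference = 26.0857 − 3.7268 = 22.3589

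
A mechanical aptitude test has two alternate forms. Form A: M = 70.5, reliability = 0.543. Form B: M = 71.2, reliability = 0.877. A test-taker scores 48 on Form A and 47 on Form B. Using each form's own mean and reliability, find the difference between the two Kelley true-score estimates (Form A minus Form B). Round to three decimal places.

T̂_A = 0.543(48) + 0.457(70.5) = 58.28250
T̂_B = 0.877(47) + 0.123(71.2) = 49.97660
T̂_A − T̂_B = 8.30590

8.306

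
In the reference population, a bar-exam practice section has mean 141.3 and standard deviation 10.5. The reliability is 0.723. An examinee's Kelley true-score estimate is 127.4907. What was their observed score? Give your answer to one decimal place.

122.2

T̂ = ρX + (1 − ρ)μ  ⇒  X = (T̂ − (1 − ρ)μ) / ρ
X = (127.4907 − 0.277 × 141.3) / 0.723 = (127.4907 − 39.1401) / 0.723 = 88.3506 / 0.723 = 122.200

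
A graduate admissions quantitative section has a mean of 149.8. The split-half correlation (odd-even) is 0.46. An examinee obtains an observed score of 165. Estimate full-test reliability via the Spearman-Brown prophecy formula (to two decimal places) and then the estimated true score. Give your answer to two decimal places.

159.38

Spearman-Brown: ρ = 2r/(1 + r) = 2(0.46)/(1 + 0.46) = 0.920/1.46 = 0.6301 → 0.63
T̂ = 0.63(165) + 0.37(149.8) = 103.95 + 55.426 = 159.376 → 159.38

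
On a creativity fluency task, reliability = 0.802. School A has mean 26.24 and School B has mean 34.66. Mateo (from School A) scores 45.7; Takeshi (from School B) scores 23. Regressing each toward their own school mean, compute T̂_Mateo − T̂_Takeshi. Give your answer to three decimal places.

16.538

T̂_Mateo = 0.802(45.7) + 0.198(26.24) = 41.84692
T̂_Takeshi = 0.802(23) + 0.198(34.66) = 25.30868
Difference = 41.84692 − 25.30868 = 16.53824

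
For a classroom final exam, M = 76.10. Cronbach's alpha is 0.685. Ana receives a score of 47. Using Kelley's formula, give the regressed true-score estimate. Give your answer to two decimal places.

T̂ = ρX + (1 − ρ)μ
  = 0.685 × 47 + 0.315 × 76.10
  = 32.195 + 23.97150
  = 56.166
  ≈ 56.17

56.17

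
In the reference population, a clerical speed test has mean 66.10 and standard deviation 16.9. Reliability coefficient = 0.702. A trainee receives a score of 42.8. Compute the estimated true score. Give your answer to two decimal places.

49.74

T̂ = 0.702(42.8) + 0.298(66.10) = 30.0456 + 19.69780 = 49.743 → 49.74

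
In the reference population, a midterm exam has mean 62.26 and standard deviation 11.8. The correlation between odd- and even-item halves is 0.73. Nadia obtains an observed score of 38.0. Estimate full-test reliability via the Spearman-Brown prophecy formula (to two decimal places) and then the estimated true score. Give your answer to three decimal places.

Spearman-Brown: ρ = 2r/(1 + r) = 2(0.73)/(1 + 0.73) = 1.460/1.73 = 0.8439 → 0.84
Weight the observed score by reliability and the mean by (1 − reliability): T̂ = 0.84·38.0 + 0.16·62.26 = 31.920 + 9.9616 = 41.8816.

41.882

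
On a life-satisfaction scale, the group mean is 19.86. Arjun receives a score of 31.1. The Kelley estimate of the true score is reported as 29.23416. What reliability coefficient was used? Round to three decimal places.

T̂ = ρX + (1 − ρ)μ  ⇒  T̂ − μ = ρ(X − μ)
ρ = (T̂ − μ)/(X − μ) = (29.23416 − 19.86) / (31.1 − 19.86) = 9.37416 / 11.24 = 0.83400

0.834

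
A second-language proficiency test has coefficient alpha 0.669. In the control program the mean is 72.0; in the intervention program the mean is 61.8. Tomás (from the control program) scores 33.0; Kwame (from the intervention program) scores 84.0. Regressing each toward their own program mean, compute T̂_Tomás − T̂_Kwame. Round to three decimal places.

-30.743

T̂_Tomás = 0.669(33.0) + 0.331(72.0) = 45.90900
T̂_Kwame = 0.669(84.0) + 0.331(61.8) = 76.65180
Difference = 45.90900 − 76.65180 = -30.74280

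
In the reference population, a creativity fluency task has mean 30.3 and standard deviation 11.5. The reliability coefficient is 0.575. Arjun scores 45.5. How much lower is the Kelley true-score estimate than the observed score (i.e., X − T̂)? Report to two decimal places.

T̂ = ρX + (1 − ρ)μ
  = 0.575 × 45.5 + 0.425 × 30.3
  = 26.1625 + 12.8775
  = 39.0400
  ≈ 39.040
X − T̂ = 45.5 − 39.040 = 6.460 → 6.46

6.46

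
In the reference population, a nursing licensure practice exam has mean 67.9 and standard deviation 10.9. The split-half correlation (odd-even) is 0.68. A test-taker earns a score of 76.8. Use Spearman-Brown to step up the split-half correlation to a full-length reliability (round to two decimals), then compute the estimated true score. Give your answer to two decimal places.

75.11

Spearman-Brown: ρ = 2r/(1 + r) = 2(0.68)/(1 + 0.68) = 1.360/1.68 = 0.8095 → 0.81
T̂ = ρX + (1 − ρ)μ
  = 0.81 × 76.8 + 0.19 × 67.9
  = 62.208 + 12.901
  = 75.109
  ≈ 75.11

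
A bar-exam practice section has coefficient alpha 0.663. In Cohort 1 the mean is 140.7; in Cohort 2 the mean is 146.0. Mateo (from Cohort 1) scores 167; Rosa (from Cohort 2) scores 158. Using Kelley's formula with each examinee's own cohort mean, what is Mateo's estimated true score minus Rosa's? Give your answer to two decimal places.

4.18

T̂_Mateo = 0.663(167) + 0.337(140.7) = 158.1369
T̂_Rosa = 0.663(158) + 0.337(146.0) = 153.9560
Difference = 158.1369 − 153.9560 = 4.1809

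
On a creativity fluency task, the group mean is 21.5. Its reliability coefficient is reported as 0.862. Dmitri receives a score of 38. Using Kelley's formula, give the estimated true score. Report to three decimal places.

T̂ = 0.862(38) + 0.138(21.5) = 32.756 + 2.9670 = 35.7230 → 35.723

35.723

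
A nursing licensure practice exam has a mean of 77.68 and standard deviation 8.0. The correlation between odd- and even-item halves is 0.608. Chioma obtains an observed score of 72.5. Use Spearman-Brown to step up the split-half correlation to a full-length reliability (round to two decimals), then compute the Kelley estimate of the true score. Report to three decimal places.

73.743

Spearman-Brown: ρ = 2r/(1 + r) = 2(0.608)/(1 + 0.608) = 1.2160/1.608 = 0.7562 → 0.76
Regress the observed score toward the mean by the unreliability: T̂ = 0.76·72.5 + 0.24·77.68 = 55.100 + 18.6432 = 73.7432.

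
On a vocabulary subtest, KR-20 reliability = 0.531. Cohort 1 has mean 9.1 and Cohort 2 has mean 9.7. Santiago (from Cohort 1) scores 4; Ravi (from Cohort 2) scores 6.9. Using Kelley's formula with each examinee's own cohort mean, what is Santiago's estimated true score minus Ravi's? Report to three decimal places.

-1.821

T̂_Santiago = 0.531(4) + 0.469(9.1) = 6.39190
T̂_Ravi = 0.531(6.9) + 0.469(9.7) = 8.21320
Difference = 6.39190 − 8.21320 = -1.82130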